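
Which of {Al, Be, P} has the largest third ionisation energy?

After 2 electrons have been removed, what remains? Al²⁺ still has 1 valence electron; Be²⁺ is the bare [He] core; P²⁺ still has 3 valence electrons.
Pulling an electron out of a noble-gas core costs far more than removing a remaining valence electron, so Be sits at the high end of IE_3.
Valence configurations: Al²⁺ [Ne]3s¹, P²⁺ [Ne]3s²3p¹.
The numbers (kJ/mol): Al 2745, Be 14849, P 2914.
Putting it together, IE_3: Al < P < Be.

Be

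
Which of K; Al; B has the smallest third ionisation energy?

Consider each +2 ion: K²⁺ is already 1 electron into the core; Al²⁺ still has 1 valence electron; B²⁺ still has 1 valence electron.
Breaking into a closed-shell core is much more expensive than removing a leftover valence electron — K has the largest IE_3 here.
Valence configurations: Al²⁺ [Ne]3s¹, B²⁺ [He]2s¹.
Approximate IE_3 values (kJ/mol): K 4420, Al 2745, B 3660.
Overall IE_3 order: Al < B < K.

Al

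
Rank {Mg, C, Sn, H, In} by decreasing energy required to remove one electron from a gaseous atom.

H is in period 1, group 1; C is in period 2, group 14; Mg is in period 3, group 2; In is in period 5, group 13; Sn is in period 5, group 14.
First ionization energy rises across a period (greater Z_eff holds electrons more tightly) and falls down a group (valence electrons are farther from the nucleus).
Neither a single period nor a single group — weigh both effects.
Sn > In: Sn lies to the right of In in period 5, so the across-period effect alone puts Sn higher.
Mg > Sn: period and group pull opposite ways; the down-group shift dominates (738 vs 709 kJ/mol).
C > Mg: relative to Mg, both the across-period and down-group shifts push C's first ionization energy up.
H > C: the two effects oppose for this pair; the down-group effect wins (1312 vs 1086 kJ/mol).
For reference (kJ/mol): H 1312, C 1086, Mg 738, In 558, Sn 709.
So from highest to lowest: H > C > Mg > Sn > In.

H > C > Mg > Sn > In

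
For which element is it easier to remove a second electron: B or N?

Consider each +1 ion: B⁺ still has 2 valence electrons; N⁺ still has 4 valence electrons.
All are still removing valence electrons, so compare the +1 ions as you would atoms: IE_2 generally rises across a period (higher Z_eff) and falls down a group (larger shell), subject to the usual subshell exceptions.
Valence configurations: B⁺ [He]2s², N⁺ [He]2s²2p².
The numbers (kJ/mol): B 2427, N 2856.
Hence IE_2: B < N.

B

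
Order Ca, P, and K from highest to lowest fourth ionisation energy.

Consider each +3 ion: Ca³⁺ is already 1 electron into the core; P³⁺ still has 2 valence electrons; K³⁺ is already 2 electrons into the core.
Breaking into a closed-shell core is much more expensive than removing a leftover valence electron — K and Ca have the largest IE_4 here.
Approximate IE_4 values (kJ/mol): Ca 6491, P 4964, K 5877.
Putting it together, IE_4: P < K < Ca.

Ca, K, P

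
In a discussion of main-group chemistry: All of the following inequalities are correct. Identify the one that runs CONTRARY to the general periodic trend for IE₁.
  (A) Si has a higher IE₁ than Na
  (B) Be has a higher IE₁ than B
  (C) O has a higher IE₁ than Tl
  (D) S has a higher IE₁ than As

(B)

The general trend: IE₁ increases across a period and decreases down a group.
(A) Si (period 3, group 14) vs Na (period 3, group 1): the stated order agrees with the simple trend.
(B) Be (period 2, group 2) vs B (period 2, group 13): the stated order contradicts the simple trend.
(C) O (period 2, group 16) vs Tl (period 6, group 13): the stated order agrees with the simple trend.
(D) S (period 3, group 16) vs As (period 4, group 15): the stated order agrees with the simple trend.
The exception is (B): removing B's lone 2p electron is easier than breaking Be's filled 2s².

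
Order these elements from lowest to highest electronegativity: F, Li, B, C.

Smaller atoms with higher effective nuclear charge are more electronegative.
All lie in period 2, so electronegativity increases left to right.
So from lowest to highest: Li < B < C < F.

Li < B < C < F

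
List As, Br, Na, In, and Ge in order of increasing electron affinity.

In < Na < As < Ge < Br

Na is in period 3, group 1; Ge is in period 4, group 14; As is in period 4, group 15; Br is in period 4, group 17; In is in period 5, group 13.
Atoms with high Z_eff and room in the valence shell (especially the halogens) have the most exothermic electron affinities.
Neither a single period nor a single group — weigh both effects.
Na > In: period and group pull opposite ways; the down-group shift dominates (53 vs 29 kJ/mol).
As > Na: period and group pull opposite ways; the across-period shift dominates (78 vs 53 kJ/mol).
Ge > As: this pair runs against the simple trend — see the exception note.
Br > Ge: both are in period 4; the period trend gives Br the larger value.
Note the exception: Ge has a higher electron affinity than As, contrary to the simple trend — adding an electron to As's half-filled 4p³ is unfavourable, so Ge (4p²) has the more exothermic EA.
Tabulated electron affinity (kJ/mol): Na 53, Ge 119, As 78, Br 325, In 29.
So from lowest to highest: In < Na < As < Ge < Br.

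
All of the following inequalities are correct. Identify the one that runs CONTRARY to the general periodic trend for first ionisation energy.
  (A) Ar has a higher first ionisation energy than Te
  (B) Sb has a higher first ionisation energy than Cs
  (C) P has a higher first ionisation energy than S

(C)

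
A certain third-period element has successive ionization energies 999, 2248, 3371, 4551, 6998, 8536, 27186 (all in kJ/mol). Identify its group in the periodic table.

Group 16

Look for the largest jump between consecutive ionization energies: IE7/IE6 ≈ 3.2, far larger than any earlier ratio.
That jump marks the point where a core electron is being removed. So the atom has 6 valence electrons.
A main-group element with 6 valence electrons is in group 16.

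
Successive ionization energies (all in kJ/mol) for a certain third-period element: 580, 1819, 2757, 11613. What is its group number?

Group 13

Look for the largest jump between consecutive ionization energies: IE4/IE3 ≈ 4.2, far larger than any earlier ratio.
That jump marks the point where a core electron is being removed. So the atom has 3 valence electrons.
A main-group element with 3 valence electrons is in group 13.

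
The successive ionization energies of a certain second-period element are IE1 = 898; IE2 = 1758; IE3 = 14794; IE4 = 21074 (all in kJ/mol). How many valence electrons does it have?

Look for the largest jump between consecutive ionization energies: IE3/IE2 ≈ 8.4, far larger than any earlier ratio.
That jump marks the point where a core electron is being removed. So the atom has 2 valence electrons.

2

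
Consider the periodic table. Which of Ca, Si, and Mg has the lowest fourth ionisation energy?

Si

IE_4 is the cost of taking one more electron from the +3 cation: Ca³⁺ is already 1 electron into the core; Si³⁺ still has 1 valence electron; Mg³⁺ is already 1 electron into the core.
Core electrons are held far more tightly than valence electrons, so Ca and Mg top the IE_4 order.
The numbers (kJ/mol): Ca 6491, Si 4356, Mg 10543.
Hence IE_4: Si < Ca < Mg.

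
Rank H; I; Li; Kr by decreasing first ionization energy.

Kr > H > I > Li

IE₁ increases left→right with effective nuclear charge and decreases top→bottom as the valence shell moves farther out.
Neither a single period nor a single group — weigh both effects.
I > Li: period and group pull opposite ways; the across-period shift dominates (1008 vs 520 kJ/mol).
H > I: period and group pull opposite ways; the down-group shift dominates (1312 vs 1008 kJ/mol).
Kr > H: the two effects oppose for this pair; the across-period effect wins (1351 vs 1312 kJ/mol).
Tabulated first ionization energy (kJ/mol): H 1312, Li 520, Kr 1351, I 1008.
So from highest to lowest: Kr > H > I > Li.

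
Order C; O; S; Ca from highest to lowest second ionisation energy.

After 1 electron has been removed, what remains? C⁺ still has 3 valence electrons; O⁺ still has 5 valence electrons; S⁺ still has 5 valence electrons; Ca⁺ still has 1 valence electron.
All are still removing valence electrons, so compare the +1 ions as you would atoms: IE_2 generally rises across a period (higher Z_eff) and falls down a group (larger shell), subject to the usual subshell exceptions.
Valence configurations: C⁺ [He]2s²2p¹, O⁺ [He]2s²2p³, S⁺ [Ne]3s²3p³, Ca⁺ [Ar]4s¹.
The numbers (kJ/mol): C 2353, O 3388, S 2252, Ca 1145.
Hence IE_2: Ca < S < C < O.

O, C, S, Ca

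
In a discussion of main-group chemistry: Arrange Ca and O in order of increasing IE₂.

After 1 electron has been removed, what remains? Ca⁺ still has 1 valence electron; O⁺ still has 5 valence electrons.
All are still removing valence electrons, so compare the +1 ions as you would atoms: IE_2 generally rises across a period (higher Z_eff) and falls down a group (larger shell), subject to the usual subshell exceptions.
Valence configurations: Ca⁺ [Ar]4s¹, O⁺ [He]2s²2p³.
The numbers (kJ/mol): Ca 1145, O 3388.
Putting it together, IE_2: Ca < O.

Ca, O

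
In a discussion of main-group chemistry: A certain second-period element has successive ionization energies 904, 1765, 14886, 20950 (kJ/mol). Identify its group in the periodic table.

Group 2

Look for the largest jump between consecutive ionization energies: IE3/IE2 ≈ 8.4, far larger than any earlier ratio.
That jump marks the point where a core electron is being removed. So the atom has 2 valence electrons.
A main-group element with 2 valence electrons is in group 2.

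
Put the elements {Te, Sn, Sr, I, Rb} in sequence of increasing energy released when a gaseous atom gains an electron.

Sr < Rb < Sn < Te < I

Rb is in period 5, group 1; Sr is in period 5, group 2; Sn is in period 5, group 14; Te is in period 5, group 16; I is in period 5, group 17.
Atoms with high Z_eff and room in the valence shell (especially the halogens) have the most exothermic electron affinities.
All lie in period 5; the across-period trend (electron affinity increases left to right) applies, with the exception below.
Note the exception: Rb has a higher electron affinity than Sr, contrary to the simple trend — adding an electron to Sr (ns²) has to open a new, higher-energy np subshell, which is unfavourable.
Tabulated electron affinity (kJ/mol): Rb 47, Sr 5, Sn 107, Te 190, I 295.
So from lowest to highest: Sr < Rb < Sn < Te < I.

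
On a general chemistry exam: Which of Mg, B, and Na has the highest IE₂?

Na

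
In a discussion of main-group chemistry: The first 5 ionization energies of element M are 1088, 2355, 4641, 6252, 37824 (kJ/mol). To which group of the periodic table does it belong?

Look for the largest jump between consecutive ionization energies: IE5/IE4 ≈ 6.0, far larger than any earlier ratio.
That jump marks the point where a core electron is being removed. So the atom has 4 valence electrons.
A main-group element with 4 valence electrons is in group 14.

Group 14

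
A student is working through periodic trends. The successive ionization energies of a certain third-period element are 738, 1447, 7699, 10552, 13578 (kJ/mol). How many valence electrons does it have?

2

Look for the largest jump between consecutive ionization energies: IE3/IE2 ≈ 5.3, far larger than any earlier ratio.
That jump marks the point where a core electron is being removed. So the atom has 2 valence electrons.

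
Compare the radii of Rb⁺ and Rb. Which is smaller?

Forming Rb⁺ removes 1 electron from Rb. Fewer electrons for the same nuclear charge means less shielding and a higher Z_eff on the remaining electrons, and for main-group metals the entire outer shell is lost.
A cation is smaller than its parent atom: Rb⁺ < Rb.

Rb⁺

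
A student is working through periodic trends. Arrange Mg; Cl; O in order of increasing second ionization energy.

Mg, Cl, O

The second ionization energy removes an electron from the +1 ion. For each element: Mg⁺ still has 1 valence electron; Cl⁺ still has 6 valence electrons; O⁺ still has 5 valence electrons.
All are still removing valence electrons, so compare the +1 ions as you would atoms: IE_2 generally rises across a period (higher Z_eff) and falls down a group (larger shell), subject to the usual subshell exceptions.
Valence configurations: Mg⁺ [Ne]3s¹, Cl⁺ [Ne]3s²3p⁴, O⁺ [He]2s²2p³.
Approximate IE_2 values (kJ/mol): Mg 1451, Cl 2298, O 3388.
Putting it together, IE_2: Mg < Cl < O.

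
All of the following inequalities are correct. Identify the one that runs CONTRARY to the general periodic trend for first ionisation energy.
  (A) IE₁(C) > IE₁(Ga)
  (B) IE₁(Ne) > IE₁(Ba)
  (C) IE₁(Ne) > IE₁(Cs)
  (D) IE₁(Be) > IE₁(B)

(D)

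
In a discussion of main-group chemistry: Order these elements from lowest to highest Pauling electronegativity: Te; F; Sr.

F is in period 2, group 17; Sr is in period 5, group 2; Te is in period 5, group 16.
Atoms toward the upper right of the periodic table pull bonding electrons most strongly.
These span different periods and groups, so the two trends combine.
Te > Sr: both are in period 5; the period trend gives Te the larger value.
F > Te: both effects reinforce here, so F is clearly the higher of the two.
Tabulated electronegativity (Pauling): F 3.98, Sr 0.95, Te 2.10.
So from lowest to highest: Sr < Te < F.

Sr < Te < F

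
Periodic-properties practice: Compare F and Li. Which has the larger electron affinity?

F

Li is in period 2, group 1; F is in period 2, group 17.
EA tends to increase across a period and decrease down a group, though the pattern is less regular than for IE or radius.
All lie in period 2, so electron affinity increases left to right.
So F has the larger electron affinity (F > Li).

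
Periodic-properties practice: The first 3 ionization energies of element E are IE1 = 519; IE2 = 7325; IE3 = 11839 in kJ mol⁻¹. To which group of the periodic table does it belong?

Group 1

Look for the largest jump between consecutive ionization energies: IE2/IE1 ≈ 14.1, far larger than any earlier ratio.
That jump marks the point where a core electron is being removed. So the atom has 1 valence electron.
A main-group element with 1 valence electron is in group 1.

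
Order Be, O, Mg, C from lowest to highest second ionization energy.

The second ionization energy removes an electron from the +1 ion. For each element: Be⁺ still has 1 valence electron; O⁺ still has 5 valence electrons; Mg⁺ still has 1 valence electron; C⁺ still has 3 valence electrons.
All are still removing valence electrons, so compare the +1 ions as you would atoms: IE_2 generally rises across a period (higher Z_eff) and falls down a group (larger shell), subject to the usual subshell exceptions.
Valence configurations: Be⁺ [He]2s¹, O⁺ [He]2s²2p³, Mg⁺ [Ne]3s¹, C⁺ [He]2s²2p¹.
Tabulated IE_2 (kJ/mol): Be 1757, O 3388, Mg 1451, C 2353.
Putting it together, IE_2: Mg < Be < C < O.

Mg, Be, C, O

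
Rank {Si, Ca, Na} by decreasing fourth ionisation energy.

The fourth ionization energy removes an electron from the +3 ion. For each element: Si³⁺ still has 1 valence electron; Ca³⁺ is already 1 electron into the core; Na³⁺ is already 2 electrons into the core.
Pulling an electron out of a noble-gas core costs far more than removing a remaining valence electron, so Ca and Na sit at the high end of IE_4.
Approximate IE_4 values (kJ/mol): Si 4356, Ca 6491, Na 9543.
Hence IE_4: Si < Ca < Na.

Na, Ca, Si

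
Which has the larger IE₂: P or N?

N

After 1 electron has been removed, what remains? P⁺ still has 4 valence electrons; N⁺ still has 4 valence electrons.
All are still removing valence electrons, so compare the +1 ions as you would atoms: IE_2 generally rises across a period (higher Z_eff) and falls down a group (larger shell), subject to the usual subshell exceptions.
Valence configurations: P⁺ [Ne]3s²3p², N⁺ [He]2s²2p².
The numbers (kJ/mol): P 1907, N 2856.
Hence IE_2: P < N.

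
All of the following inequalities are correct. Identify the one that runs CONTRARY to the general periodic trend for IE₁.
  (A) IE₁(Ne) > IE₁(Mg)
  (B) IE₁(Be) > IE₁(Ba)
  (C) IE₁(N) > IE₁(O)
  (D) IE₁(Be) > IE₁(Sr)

(C)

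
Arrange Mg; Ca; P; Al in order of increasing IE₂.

After 1 electron has been removed, what remains? Mg⁺ still has 1 valence electron; Ca⁺ still has 1 valence electron; P⁺ still has 4 valence electrons; Al⁺ still has 2 valence electrons.
All are still removing valence electrons, so compare the +1 ions as you would atoms: IE_2 generally rises across a period (higher Z_eff) and falls down a group (larger shell), subject to the usual subshell exceptions.
Valence configurations: Mg⁺ [Ne]3s¹, Ca⁺ [Ar]4s¹, P⁺ [Ne]3s²3p², Al⁺ [Ne]3s².
The numbers (kJ/mol): Mg 1451, Ca 1145, P 1907, Al 1817.
Putting it together, IE_2: Ca < Mg < Al < P.

Ca < Mg < Al < P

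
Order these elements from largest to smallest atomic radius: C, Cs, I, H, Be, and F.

Radius decreases left→right (rising Z_eff, same n) and increases top→bottom (higher n).
Here both period and group differ, so the two effects have to be weighed against each other.
F > H: the two effects oppose for this pair; the down-group effect wins (64 vs 32 pm).
C > F: C lies to the left of F in period 2, so the across-period effect alone puts C larger.
Be > C: both are in period 2; the period trend gives Be the larger value.
I > Be: period and group pull opposite ways; the down-group shift dominates (133 vs 102 pm).
Cs > I: both effects reinforce here, so Cs is clearly the larger of the two.
Approximate values (pm): H 32, Be 102, C 75, F 64, I 133, Cs 232.
So from largest to smallest: Cs > I > Be > C > F > H.

Cs, I, Be, C, F, H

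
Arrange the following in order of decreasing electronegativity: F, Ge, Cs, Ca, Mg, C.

F > C > Ge > Mg > Ca > Cs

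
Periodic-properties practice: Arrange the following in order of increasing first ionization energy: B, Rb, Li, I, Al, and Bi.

IE₁ increases left→right with effective nuclear charge and decreases top→bottom as the valence shell moves farther out.
Here both period and group differ, so the two effects have to be weighed against each other.
Li > Rb: Li sits above Rb in group 1, so the down-group effect alone puts Li higher.
Al > Li: period and group pull opposite ways; the across-period shift dominates (578 vs 520 kJ/mol).
Bi > Al: the two effects oppose for this pair; the across-period effect wins (703 vs 578 kJ/mol).
B > Bi: the two effects oppose for this pair; the down-group effect wins (801 vs 703 kJ/mol).
I > B: period and group pull opposite ways; the across-period shift dominates (1008 vs 801 kJ/mol).
For reference (kJ/mol): Li 520, B 801, Al 578, Rb 403, I 1008, Bi 703.
So from lowest to highest: Rb < Li < Al < Bi < B < I.

Rb, Li, Al, Bi, B, I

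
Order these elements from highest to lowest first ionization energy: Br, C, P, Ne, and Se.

C is in period 2, group 14; Ne is in period 2, group 18; P is in period 3, group 15; Se is in period 4, group 16; Br is in period 4, group 17.
Removing the outermost electron gets harder across a period and easier down a group.
Neither a single period nor a single group — weigh both effects.
P > Se: period and group pull opposite ways; the down-group shift dominates (1012 vs 941 kJ/mol).
C > P: period and group pull opposite ways; the down-group shift dominates (1086 vs 1012 kJ/mol).
Br > C: period and group pull opposite ways; the across-period shift dominates (1140 vs 1086 kJ/mol).
Ne > Br: both effects reinforce here, so Ne is clearly the higher of the two.
For reference (kJ/mol): C 1086, Ne 2081, P 1012, Se 941, Br 1140.
So from highest to lowest: Ne > Br > C > P > Se.

Ne, Br, C, P, Se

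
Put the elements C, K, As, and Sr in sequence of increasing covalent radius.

Radius decreases left→right (rising Z_eff, same n) and increases top→bottom (higher n).
These span different periods and groups, so the two trends combine.
As > C: period and group pull opposite ways; the down-group shift dominates (121 vs 75 pm).
Sr > As: relative to As, both the across-period and down-group shifts push Sr's atomic radius up.
K > Sr: the two effects oppose for this pair; the across-period effect wins (196 vs 185 pm).
For reference (pm): C 75, K 196, As 121, Sr 185.
So from smallest to largest: C < As < Sr < K.

C, As, Sr, K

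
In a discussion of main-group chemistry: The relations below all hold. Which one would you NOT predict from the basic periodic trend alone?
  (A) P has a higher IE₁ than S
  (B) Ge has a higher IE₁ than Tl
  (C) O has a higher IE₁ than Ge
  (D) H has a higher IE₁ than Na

(A)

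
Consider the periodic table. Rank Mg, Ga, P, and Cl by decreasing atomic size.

Mg is in period 3, group 2; P is in period 3, group 15; Cl is in period 3, group 17; Ga is in period 4, group 13.
Radius decreases left→right (rising Z_eff, same n) and increases top→bottom (higher n).
Here both period and group differ, so the two effects have to be weighed against each other.
P > Cl: both are in period 3; the period trend gives P the larger value.
Ga > P: both effects reinforce here, so Ga is clearly the larger of the two.
Mg > Ga: period and group pull opposite ways; the across-period shift dominates (139 vs 124 pm).
Tabulated atomic radius (pm): Mg 139, P 111, Cl 99, Ga 124.
So from largest to smallest: Mg > Ga > P > Cl.

Mg > Ga > P > Cl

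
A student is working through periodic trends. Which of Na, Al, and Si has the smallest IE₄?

IE_4 is the cost of taking one more electron from the +3 cation: Na³⁺ is already 2 electrons into the core; Al³⁺ is the bare [Ne] core; Si³⁺ still has 1 valence electron.
Core electrons are held far more tightly than valence electrons, so Na and Al top the IE_4 order.
The numbers (kJ/mol): Na 9543, Al 11577, Si 4356.
So the fourth ionization energies run Si < Na < Al.

Si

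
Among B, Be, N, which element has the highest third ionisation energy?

The third ionization energy removes an electron from the +2 ion. For each element: B²⁺ still has 1 valence electron; Be²⁺ is the bare [He] core; N²⁺ still has 3 valence electrons.
Core electrons are held far more tightly than valence electrons, so Be tops the IE_3 order.
Valence configurations: B²⁺ [He]2s¹, N²⁺ [He]2s²2p¹.
Approximate IE_3 values (kJ/mol): B 3660, Be 14849, N 4578.
Putting it together, IE_3: B < N < Be.

Be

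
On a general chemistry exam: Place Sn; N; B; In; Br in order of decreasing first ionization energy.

N > Br > B > Sn > In

B is in period 2, group 13; N is in period 2, group 15; Br is in period 4, group 17; In is in period 5, group 13; Sn is in period 5, group 14.
IE₁ increases left→right with effective nuclear charge and decreases top→bottom as the valence shell moves farther out.
Here both period and group differ, so the two effects have to be weighed against each other.
Sn > In: both are in period 5; the period trend gives Sn the larger value.
B > Sn: period and group pull opposite ways; the down-group shift dominates (801 vs 709 kJ/mol).
Br > B: period and group pull opposite ways; the across-period shift dominates (1140 vs 801 kJ/mol).
N > Br: the two effects oppose for this pair; the down-group effect wins (1402 vs 1140 kJ/mol).
Tabulated first ionization energy (kJ/mol): B 801, N 1402, Br 1140, In 558, Sn 709.
So from highest to lowest: N > Br > B > Sn > In.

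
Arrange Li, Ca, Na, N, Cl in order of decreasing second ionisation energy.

Consider each +1 ion: Li⁺ is the bare [He] core; Ca⁺ still has 1 valence electron; Na⁺ is the bare [Ne] core; N⁺ still has 4 valence electrons; Cl⁺ still has 6 valence electrons.
Core electrons are held far more tightly than valence electrons, so Na and Li top the IE_2 order.
Valence configurations: Ca⁺ [Ar]4s¹, N⁺ [He]2s²2p², Cl⁺ [Ne]3s²3p⁴.
The numbers (kJ/mol): Li 7298, Ca 1145, Na 4562, N 2856, Cl 2298.
So the second ionization energies run Ca < Cl < N < Na < Li.

Li > Na > N > Cl > Ca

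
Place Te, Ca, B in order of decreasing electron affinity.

B is in period 2, group 13; Ca is in period 4, group 2; Te is in period 5, group 16.
Atoms with high Z_eff and room in the valence shell (especially the halogens) have the most exothermic electron affinities.
Here both period and group differ, so the two effects have to be weighed against each other.
B > Ca: relative to Ca, both the across-period and down-group shifts push B's electron affinity up.
Te > B: period and group pull opposite ways; the across-period shift dominates (190 vs 27 kJ/mol).
For reference (kJ/mol): B 27, Ca 2, Te 190.
So from highest to lowest: Te > B > Ca.

Te, B, Ca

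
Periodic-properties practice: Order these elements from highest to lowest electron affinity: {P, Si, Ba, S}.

S > Si > P > Ba

Si is in period 3, group 14; P is in period 3, group 15; S is in period 3, group 16; Ba is in period 6, group 2.
Atoms with high Z_eff and room in the valence shell (especially the halogens) have the most exothermic electron affinities.
Here both period and group differ, so the two effects have to be weighed against each other.
P > Ba: relative to Ba, both the across-period and down-group shifts push P's electron affinity up.
Si > P: this pair runs against the simple trend — see the exception note.
S > Si: both are in period 3; the period trend gives S the larger value.
Note the exception: Si has a higher electron affinity than P, contrary to the simple trend — adding an electron to P's half-filled 3p³ is unfavourable, so Si (3p²) has the more exothermic EA.
Approximate values (kJ/mol): Si 134, P 72, S 200, Ba 14.
So from highest to lowest: S > Si > P > Ba.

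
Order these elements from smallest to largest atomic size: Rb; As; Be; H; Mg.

H, Be, As, Mg, Rb

H is in period 1, group 1; Be is in period 2, group 2; Mg is in period 3, group 2; As is in period 4, group 15; Rb is in period 5, group 1.
Atomic radius shrinks across a period as nuclear charge pulls the same shell inward, and grows down a group as new shells are added.
These span different periods and groups, so the two trends combine.
Be > H: the two effects oppose for this pair; the down-group effect wins (102 vs 32 pm).
As > Be: period and group pull opposite ways; the down-group shift dominates (121 vs 102 pm).
Mg > As: the two effects oppose for this pair; the across-period effect wins (139 vs 121 pm).
Rb > Mg: relative to Mg, both the across-period and down-group shifts push Rb's atomic radius up.
Approximate values (pm): H 32, Be 102, Mg 139, As 121, Rb 210.
So from smallest to largest: H < Be < As < Mg < Rb.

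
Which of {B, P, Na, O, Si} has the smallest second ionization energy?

The second ionization energy removes an electron from the +1 ion. For each element: B⁺ still has 2 valence electrons; P⁺ still has 4 valence electrons; Na⁺ is the bare [Ne] core; O⁺ still has 5 valence electrons; Si⁺ still has 3 valence electrons.
Pulling an electron out of a noble-gas core costs far more than removing a remaining valence electron, so Na sits at the high end of IE_2.
Valence configurations: B⁺ [He]2s², P⁺ [Ne]3s²3p², O⁺ [He]2s²2p³, Si⁺ [Ne]3s²3p¹.
Tabulated IE_2 (kJ/mol): B 2427, P 1907, Na 4562, O 3388, Si 1577.
Putting it together, IE_2: Si < P < B < O < Na.

Si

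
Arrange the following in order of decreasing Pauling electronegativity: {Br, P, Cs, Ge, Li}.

Br > P > Ge > Li > Cs

Li is in period 2, group 1; P is in period 3, group 15; Ge is in period 4, group 14; Br is in period 4, group 17; Cs is in period 6, group 1.
Atoms toward the upper right of the periodic table pull bonding electrons most strongly.
Here both period and group differ, so the two effects have to be weighed against each other.
Li > Cs: Li sits above Cs in group 1, so the down-group effect alone puts Li higher.
Ge > Li: period and group pull opposite ways; the across-period shift dominates (2.01 vs 0.98).
P > Ge: relative to Ge, both the across-period and down-group shifts push P's electronegativity up.
Br > P: the two effects oppose for this pair; the across-period effect wins (2.96 vs 2.19).
Approximate values (Pauling): Li 0.98, P 2.19, Ge 2.01, Br 2.96, Cs 0.79.
So from highest to lowest: Br > P > Ge > Li > Cs.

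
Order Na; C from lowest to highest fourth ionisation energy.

C < Na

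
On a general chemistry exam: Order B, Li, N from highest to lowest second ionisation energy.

IE_2 is the cost of taking one more electron from the +1 cation: B⁺ still has 2 valence electrons; Li⁺ is the bare [He] core; N⁺ still has 4 valence electrons.
Breaking into a closed-shell core is much more expensive than removing a leftover valence electron — Li has the largest IE_2 here.
Valence configurations: B⁺ [He]2s², N⁺ [He]2s²2p².
Tabulated IE_2 (kJ/mol): B 2427, Li 7298, N 2856.
Hence IE_2: B < N < Li.

Li, N, B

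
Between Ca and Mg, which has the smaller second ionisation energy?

Ca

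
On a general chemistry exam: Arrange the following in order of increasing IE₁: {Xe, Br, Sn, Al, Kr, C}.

IE₁ increases left→right with effective nuclear charge and decreases top→bottom as the valence shell moves farther out.
Neither a single period nor a single group — weigh both effects.
Sn > Al: period and group pull opposite ways; the across-period shift dominates (709 vs 578 kJ/mol).
C > Sn: they share group 14; the group trend gives C the larger value.
Br > C: the two effects oppose for this pair; the across-period effect wins (1140 vs 1086 kJ/mol).
Xe > Br: the two effects oppose for this pair; the across-period effect wins (1170 vs 1140 kJ/mol).
Kr > Xe: Kr sits above Xe in group 18, so the down-group effect alone puts Kr higher.
Tabulated first ionization energy (kJ/mol): C 1086, Al 578, Br 1140, Kr 1351, Sn 709, Xe 1170.
So from lowest to highest: Al < Sn < C < Br < Xe < Kr.

Al, Sn, C, Br, Xe, Kr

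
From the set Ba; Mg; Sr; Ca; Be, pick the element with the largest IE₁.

Be

Be is in period 2, group 2; Mg is in period 3, group 2; Ca is in period 4, group 2; Sr is in period 5, group 2; Ba is in period 6, group 2.
Across a period the outer electron is held more tightly (higher IE₁); down a group it sits in a higher shell, more shielded, and comes off more easily.
All are in group 2, so first ionization energy increases up the group.
The largest IE₁ among these belongs to Be.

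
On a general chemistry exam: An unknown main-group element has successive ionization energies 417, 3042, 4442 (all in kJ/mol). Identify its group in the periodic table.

Group 1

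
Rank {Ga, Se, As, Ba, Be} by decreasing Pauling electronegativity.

Be is in period 2, group 2; Ga is in period 4, group 13; As is in period 4, group 15; Se is in period 4, group 16; Ba is in period 6, group 2.
EN rises left→right (higher Z_eff, smaller atoms) and falls top→bottom (larger, more shielded atoms).
Neither a single period nor a single group — weigh both effects.
Be > Ba: Be sits above Ba in group 2, so the down-group effect alone puts Be higher.
Ga > Be: the two effects oppose for this pair; the across-period effect wins (1.81 vs 1.57).
As > Ga: both are in period 4; the period trend gives As the larger value.
Se > As: both are in period 4; the period trend gives Se the larger value.
For reference (Pauling): Be 1.57, Ga 1.81, As 2.18, Se 2.55, Ba 0.89.
So from highest to lowest: Se > As > Ga > Be > Ba.

Se > As > Ga > Be > Ba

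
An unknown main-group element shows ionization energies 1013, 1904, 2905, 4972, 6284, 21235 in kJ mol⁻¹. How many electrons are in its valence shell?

Look for the largest jump between consecutive ionization energies: IE6/IE5 ≈ 3.4, far larger than any earlier ratio.
That jump marks the point where a core electron is being removed. So the atom has 5 valence electrons.

5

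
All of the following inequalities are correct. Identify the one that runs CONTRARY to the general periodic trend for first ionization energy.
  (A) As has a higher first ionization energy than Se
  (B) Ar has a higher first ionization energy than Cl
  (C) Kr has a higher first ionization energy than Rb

(A)

The general trend: first ionization energy increases across a period and decreases down a group.
(A) As (period 4, group 15) vs Se (period 4, group 16): the stated order contradicts the simple trend.
(B) Ar (period 3, group 18) vs Cl (period 3, group 17): the stated order agrees with the simple trend.
(C) Kr (period 4, group 18) vs Rb (period 5, group 1): the stated order agrees with the simple trend.
The exception is (A): Se (4p⁴) ionizes more easily than half-filled As (4p³).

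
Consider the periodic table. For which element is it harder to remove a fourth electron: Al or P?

Al

After 3 electrons have been removed, what remains? Al³⁺ is the bare [Ne] core; P³⁺ still has 2 valence electrons.
Pulling an electron out of a noble-gas core costs far more than removing a remaining valence electron, so Al sits at the high end of IE_4.
Approximate IE_4 values (kJ/mol): Al 11577, P 4964.
Hence IE_4: P < Al.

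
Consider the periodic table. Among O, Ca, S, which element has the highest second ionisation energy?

O

Consider each +1 ion: O⁺ still has 5 valence electrons; Ca⁺ still has 1 valence electron; S⁺ still has 5 valence electrons.
All are still removing valence electrons, so compare the +1 ions as you would atoms: IE_2 generally rises across a period (higher Z_eff) and falls down a group (larger shell), subject to the usual subshell exceptions.
Valence configurations: O⁺ [He]2s²2p³, Ca⁺ [Ar]4s¹, S⁺ [Ne]3s²3p³.
Approximate IE_2 values (kJ/mol): O 3388, Ca 1145, S 2252.
So the second ionization energies run Ca < S < O.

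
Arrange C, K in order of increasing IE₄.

Consider each +3 ion: C³⁺ still has 1 valence electron; K³⁺ is already 2 electrons into the core.
Usually core removal costs more than valence removal, but here the competition is close: a tightly held n=2 valence electron can cost more to remove than an n=3 core electron, so the actual values have to decide it.
Approximate IE_4 values (kJ/mol): C 6223, K 5877.
Putting it together, IE_4: K < C.

K, C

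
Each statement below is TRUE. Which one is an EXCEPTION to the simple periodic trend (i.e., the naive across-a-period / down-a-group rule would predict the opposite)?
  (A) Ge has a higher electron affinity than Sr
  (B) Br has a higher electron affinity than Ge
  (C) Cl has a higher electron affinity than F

(C)

The general trend: electron affinity increases across a period and decreases down a group.
(A) Ge (period 4, group 14) vs Sr (period 5, group 2): the stated order agrees with the simple trend.
(B) Br (period 4, group 17) vs Ge (period 4, group 14): the stated order agrees with the simple trend.
(C) Cl (period 3, group 17) vs F (period 2, group 17): the stated order contradicts the simple trend.
The exception is (C): F's small 2p subshell makes the incoming electron feel strong e⁻–e⁻ repulsion, so Cl actually releases more energy on gaining an electron.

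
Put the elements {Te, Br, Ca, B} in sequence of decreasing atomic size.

Ca, Te, Br, B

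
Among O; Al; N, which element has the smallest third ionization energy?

Al

IE_3 is the cost of taking one more electron from the +2 cation: O²⁺ still has 4 valence electrons; Al²⁺ still has 1 valence electron; N²⁺ still has 3 valence electrons.
All are still removing valence electrons, so compare the +2 ions as you would atoms: IE_3 generally rises across a period (higher Z_eff) and falls down a group (larger shell), subject to the usual subshell exceptions.
Valence configurations: O²⁺ [He]2s²2p², Al²⁺ [Ne]3s¹, N²⁺ [He]2s²2p¹.
The numbers (kJ/mol): O 5300, Al 2745, N 4578.
Putting it together, IE_3: Al < N < O.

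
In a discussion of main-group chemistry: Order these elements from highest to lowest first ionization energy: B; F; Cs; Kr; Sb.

F > Kr > Sb > B > Cs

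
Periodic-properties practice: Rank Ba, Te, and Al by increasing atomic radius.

Moving right in a period, electrons are added to the same shell under a stronger nuclear pull, so atoms get smaller; moving down, a new shell is opened and atoms get larger.
Here both period and group differ, so the two effects have to be weighed against each other.
Te > Al: period and group pull opposite ways; the down-group shift dominates (136 vs 126 pm).
Ba > Te: both effects reinforce here, so Ba is clearly the larger of the two.
Tabulated atomic radius (pm): Al 126, Te 136, Ba 196.
So from smallest to largest: Al < Te < Ba.

Al < Te < Ba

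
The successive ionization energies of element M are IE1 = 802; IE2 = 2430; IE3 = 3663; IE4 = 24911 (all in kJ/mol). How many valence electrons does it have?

Look for the largest jump between consecutive ionization energies: IE4/IE3 ≈ 6.8, far larger than any earlier ratio.
That jump marks the point where a core electron is being removed. So the atom has 3 valence electrons.

3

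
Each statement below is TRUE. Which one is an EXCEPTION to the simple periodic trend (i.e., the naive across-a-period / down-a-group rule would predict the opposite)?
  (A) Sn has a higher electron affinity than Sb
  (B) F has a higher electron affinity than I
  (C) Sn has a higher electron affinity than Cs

(A)

The general trend: electron affinity increases across a period and decreases down a group.
(A) Sn (period 5, group 14) vs Sb (period 5, group 15): the stated order contradicts the simple trend.
(B) F (period 2, group 17) vs I (period 5, group 17): the stated order agrees with the simple trend.
(C) Sn (period 5, group 14) vs Cs (period 6, group 1): the stated order agrees with the simple trend.
The exception is (A): adding an electron to Sb's half-filled 5p³ is unfavourable, so Sn has the more exothermic EA.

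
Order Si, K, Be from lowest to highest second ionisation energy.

After 1 electron has been removed, what remains? Si⁺ still has 3 valence electrons; K⁺ is the bare [Ar] core; Be⁺ still has 1 valence electron.
Core electrons are held far more tightly than valence electrons, so K tops the IE_2 order.
Valence configurations: Si⁺ [Ne]3s²3p¹, Be⁺ [He]2s¹.
Tabulated IE_2 (kJ/mol): Si 1577, K 3052, Be 1757.
Overall IE_2 order: Si < Be < K.

Si < Be < K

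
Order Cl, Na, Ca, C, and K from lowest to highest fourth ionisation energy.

Consider each +3 ion: Cl³⁺ still has 4 valence electrons; Na³⁺ is already 2 electrons into the core; Ca³⁺ is already 1 electron into the core; C³⁺ still has 1 valence electron; K³⁺ is already 2 electrons into the core.
Usually core removal costs more than valence removal, but here the competition is close: a tightly held n=2 valence electron can cost more to remove than an n=3 core electron, so the actual values have to decide it.
Valence configurations: Cl³⁺ [Ne]3s²3p², C³⁺ [He]2s¹.
Tabulated IE_4 (kJ/mol): Cl 5159, Na 9543, Ca 6491, C 6223, K 5877.
Hence IE_4: Cl < K < C < Ca < Na.

Cl < K < C < Ca < Na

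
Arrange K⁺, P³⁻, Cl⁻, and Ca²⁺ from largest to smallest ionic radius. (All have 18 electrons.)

All of these have 18 electrons, so size is governed by nuclear charge alone: the more protons, the stronger the pull on the same electron cloud, and the smaller the ion.
Nuclear charges: Ca²⁺ (Z=20), K⁺ (Z=19), Cl⁻ (Z=17), P³⁻ (Z=15).
Largest to smallest: P³⁻ > Cl⁻ > K⁺ > Ca²⁺.

P³⁻ > Cl⁻ > K⁺ > Ca²⁺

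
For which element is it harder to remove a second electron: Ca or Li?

After 1 electron has been removed, what remains? Ca⁺ still has 1 valence electron; Li⁺ is the bare [He] core.
Breaking into a closed-shell core is much more expensive than removing a leftover valence electron — Li has the largest IE_2 here.
The numbers (kJ/mol): Ca 1145, Li 7298.
Hence IE_2: Ca < Li.

Li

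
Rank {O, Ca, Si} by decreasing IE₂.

O > Si > Ca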